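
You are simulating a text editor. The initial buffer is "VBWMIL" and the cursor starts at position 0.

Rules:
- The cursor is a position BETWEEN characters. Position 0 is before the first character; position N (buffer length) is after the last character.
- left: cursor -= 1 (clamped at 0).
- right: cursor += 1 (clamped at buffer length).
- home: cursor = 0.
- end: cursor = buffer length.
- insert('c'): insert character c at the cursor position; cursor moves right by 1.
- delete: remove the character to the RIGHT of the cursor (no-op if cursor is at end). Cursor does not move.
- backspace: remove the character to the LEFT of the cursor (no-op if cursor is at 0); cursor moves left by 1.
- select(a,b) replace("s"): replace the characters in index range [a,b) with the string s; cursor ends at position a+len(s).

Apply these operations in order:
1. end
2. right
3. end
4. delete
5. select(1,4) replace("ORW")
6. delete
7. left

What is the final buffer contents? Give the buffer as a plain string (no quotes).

Answer: VORWL

Derivation:
After op 1 (end): buf='VBWMIL' cursor=6
After op 2 (right): buf='VBWMIL' cursor=6
After op 3 (end): buf='VBWMIL' cursor=6
After op 4 (delete): buf='VBWMIL' cursor=6
After op 5 (select(1,4) replace("ORW")): buf='VORWIL' cursor=4
After op 6 (delete): buf='VORWL' cursor=4
After op 7 (left): buf='VORWL' cursor=3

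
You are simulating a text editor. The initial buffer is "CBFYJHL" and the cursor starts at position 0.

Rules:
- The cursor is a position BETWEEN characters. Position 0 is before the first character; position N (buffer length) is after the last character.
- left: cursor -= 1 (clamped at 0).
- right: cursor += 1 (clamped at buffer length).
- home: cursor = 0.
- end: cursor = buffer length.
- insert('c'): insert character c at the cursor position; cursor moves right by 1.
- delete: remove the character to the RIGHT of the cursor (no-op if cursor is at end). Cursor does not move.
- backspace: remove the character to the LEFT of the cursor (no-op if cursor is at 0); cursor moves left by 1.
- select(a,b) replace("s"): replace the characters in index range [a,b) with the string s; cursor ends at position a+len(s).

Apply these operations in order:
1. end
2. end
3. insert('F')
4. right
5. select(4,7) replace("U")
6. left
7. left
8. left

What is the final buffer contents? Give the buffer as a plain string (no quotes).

Answer: CBFYUF

Derivation:
After op 1 (end): buf='CBFYJHL' cursor=7
After op 2 (end): buf='CBFYJHL' cursor=7
After op 3 (insert('F')): buf='CBFYJHLF' cursor=8
After op 4 (right): buf='CBFYJHLF' cursor=8
After op 5 (select(4,7) replace("U")): buf='CBFYUF' cursor=5
After op 6 (left): buf='CBFYUF' cursor=4
After op 7 (left): buf='CBFYUF' cursor=3
After op 8 (left): buf='CBFYUF' cursor=2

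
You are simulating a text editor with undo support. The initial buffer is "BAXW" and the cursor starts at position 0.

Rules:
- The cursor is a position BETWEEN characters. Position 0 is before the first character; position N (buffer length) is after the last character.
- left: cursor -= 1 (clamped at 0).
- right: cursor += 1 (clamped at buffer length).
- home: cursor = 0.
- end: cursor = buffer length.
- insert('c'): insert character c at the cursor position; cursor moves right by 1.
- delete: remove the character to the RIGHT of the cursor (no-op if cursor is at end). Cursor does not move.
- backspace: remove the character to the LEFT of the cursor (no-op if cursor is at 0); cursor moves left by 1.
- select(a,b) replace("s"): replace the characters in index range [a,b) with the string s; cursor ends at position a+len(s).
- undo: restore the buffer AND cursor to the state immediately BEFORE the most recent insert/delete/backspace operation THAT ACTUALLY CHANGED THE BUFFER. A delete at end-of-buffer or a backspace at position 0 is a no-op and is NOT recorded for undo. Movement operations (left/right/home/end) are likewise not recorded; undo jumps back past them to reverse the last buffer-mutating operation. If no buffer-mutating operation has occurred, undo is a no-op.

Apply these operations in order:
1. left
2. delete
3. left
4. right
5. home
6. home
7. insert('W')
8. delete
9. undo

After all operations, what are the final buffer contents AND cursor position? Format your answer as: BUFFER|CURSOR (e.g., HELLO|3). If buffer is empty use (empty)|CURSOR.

Answer: WAXW|1

Derivation:
After op 1 (left): buf='BAXW' cursor=0
After op 2 (delete): buf='AXW' cursor=0
After op 3 (left): buf='AXW' cursor=0
After op 4 (right): buf='AXW' cursor=1
After op 5 (home): buf='AXW' cursor=0
After op 6 (home): buf='AXW' cursor=0
After op 7 (insert('W')): buf='WAXW' cursor=1
After op 8 (delete): buf='WXW' cursor=1
After op 9 (undo): buf='WAXW' cursor=1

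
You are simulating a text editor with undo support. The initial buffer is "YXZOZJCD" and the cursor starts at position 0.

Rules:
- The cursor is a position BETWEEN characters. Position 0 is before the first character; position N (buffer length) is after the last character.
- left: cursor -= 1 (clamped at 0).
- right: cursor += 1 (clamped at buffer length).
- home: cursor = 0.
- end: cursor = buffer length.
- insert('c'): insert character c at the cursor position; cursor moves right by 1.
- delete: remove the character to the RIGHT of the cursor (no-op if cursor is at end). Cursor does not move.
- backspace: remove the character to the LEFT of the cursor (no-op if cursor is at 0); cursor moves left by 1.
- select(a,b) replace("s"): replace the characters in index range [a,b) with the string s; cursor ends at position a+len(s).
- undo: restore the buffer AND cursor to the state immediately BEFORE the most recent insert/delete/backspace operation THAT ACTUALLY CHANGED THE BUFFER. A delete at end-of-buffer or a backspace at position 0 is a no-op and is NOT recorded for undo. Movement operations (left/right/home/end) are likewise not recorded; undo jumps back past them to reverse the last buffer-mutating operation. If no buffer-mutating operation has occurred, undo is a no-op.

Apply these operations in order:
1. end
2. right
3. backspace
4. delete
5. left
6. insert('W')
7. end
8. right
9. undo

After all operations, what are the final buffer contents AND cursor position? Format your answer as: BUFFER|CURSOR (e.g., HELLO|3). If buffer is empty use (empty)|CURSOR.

After op 1 (end): buf='YXZOZJCD' cursor=8
After op 2 (right): buf='YXZOZJCD' cursor=8
After op 3 (backspace): buf='YXZOZJC' cursor=7
After op 4 (delete): buf='YXZOZJC' cursor=7
After op 5 (left): buf='YXZOZJC' cursor=6
After op 6 (insert('W')): buf='YXZOZJWC' cursor=7
After op 7 (end): buf='YXZOZJWC' cursor=8
After op 8 (right): buf='YXZOZJWC' cursor=8
After op 9 (undo): buf='YXZOZJC' cursor=6

Answer: YXZOZJC|6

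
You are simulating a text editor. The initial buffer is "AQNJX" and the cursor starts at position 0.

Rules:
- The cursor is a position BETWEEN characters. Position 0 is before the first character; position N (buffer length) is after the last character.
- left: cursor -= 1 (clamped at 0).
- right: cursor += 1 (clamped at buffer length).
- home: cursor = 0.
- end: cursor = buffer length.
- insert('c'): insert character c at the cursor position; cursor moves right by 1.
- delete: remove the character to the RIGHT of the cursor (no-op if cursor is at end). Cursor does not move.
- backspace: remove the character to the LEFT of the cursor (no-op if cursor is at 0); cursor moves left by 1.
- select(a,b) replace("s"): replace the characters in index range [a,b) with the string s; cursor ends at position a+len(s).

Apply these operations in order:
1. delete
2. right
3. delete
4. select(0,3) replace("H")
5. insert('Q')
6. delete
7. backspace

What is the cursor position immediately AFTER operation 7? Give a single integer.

After op 1 (delete): buf='QNJX' cursor=0
After op 2 (right): buf='QNJX' cursor=1
After op 3 (delete): buf='QJX' cursor=1
After op 4 (select(0,3) replace("H")): buf='H' cursor=1
After op 5 (insert('Q')): buf='HQ' cursor=2
After op 6 (delete): buf='HQ' cursor=2
After op 7 (backspace): buf='H' cursor=1

Answer: 1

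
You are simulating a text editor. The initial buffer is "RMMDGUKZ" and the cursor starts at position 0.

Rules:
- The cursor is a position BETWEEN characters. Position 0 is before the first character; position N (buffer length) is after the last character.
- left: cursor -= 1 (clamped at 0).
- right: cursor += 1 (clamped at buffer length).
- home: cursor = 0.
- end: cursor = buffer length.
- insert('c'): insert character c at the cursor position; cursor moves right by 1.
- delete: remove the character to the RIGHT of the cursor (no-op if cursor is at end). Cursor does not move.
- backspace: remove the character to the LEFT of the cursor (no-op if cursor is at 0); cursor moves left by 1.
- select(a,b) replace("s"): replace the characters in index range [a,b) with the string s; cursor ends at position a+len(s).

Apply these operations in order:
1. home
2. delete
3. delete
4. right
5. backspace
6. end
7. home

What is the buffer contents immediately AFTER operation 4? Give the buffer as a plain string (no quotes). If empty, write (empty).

After op 1 (home): buf='RMMDGUKZ' cursor=0
After op 2 (delete): buf='MMDGUKZ' cursor=0
After op 3 (delete): buf='MDGUKZ' cursor=0
After op 4 (right): buf='MDGUKZ' cursor=1

Answer: MDGUKZ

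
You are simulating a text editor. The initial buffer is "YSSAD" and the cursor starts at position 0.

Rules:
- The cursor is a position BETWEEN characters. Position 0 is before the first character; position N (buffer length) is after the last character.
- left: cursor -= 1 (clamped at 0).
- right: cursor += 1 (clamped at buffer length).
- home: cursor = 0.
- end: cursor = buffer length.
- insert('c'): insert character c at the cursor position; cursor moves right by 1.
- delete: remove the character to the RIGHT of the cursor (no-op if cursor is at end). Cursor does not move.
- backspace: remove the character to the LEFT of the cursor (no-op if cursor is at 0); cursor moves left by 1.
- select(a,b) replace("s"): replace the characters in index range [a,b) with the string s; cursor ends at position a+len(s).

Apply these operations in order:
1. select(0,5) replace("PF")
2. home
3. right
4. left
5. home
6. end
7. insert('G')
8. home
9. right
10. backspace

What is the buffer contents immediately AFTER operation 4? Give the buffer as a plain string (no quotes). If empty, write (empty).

Answer: PF

Derivation:
After op 1 (select(0,5) replace("PF")): buf='PF' cursor=2
After op 2 (home): buf='PF' cursor=0
After op 3 (right): buf='PF' cursor=1
After op 4 (left): buf='PF' cursor=0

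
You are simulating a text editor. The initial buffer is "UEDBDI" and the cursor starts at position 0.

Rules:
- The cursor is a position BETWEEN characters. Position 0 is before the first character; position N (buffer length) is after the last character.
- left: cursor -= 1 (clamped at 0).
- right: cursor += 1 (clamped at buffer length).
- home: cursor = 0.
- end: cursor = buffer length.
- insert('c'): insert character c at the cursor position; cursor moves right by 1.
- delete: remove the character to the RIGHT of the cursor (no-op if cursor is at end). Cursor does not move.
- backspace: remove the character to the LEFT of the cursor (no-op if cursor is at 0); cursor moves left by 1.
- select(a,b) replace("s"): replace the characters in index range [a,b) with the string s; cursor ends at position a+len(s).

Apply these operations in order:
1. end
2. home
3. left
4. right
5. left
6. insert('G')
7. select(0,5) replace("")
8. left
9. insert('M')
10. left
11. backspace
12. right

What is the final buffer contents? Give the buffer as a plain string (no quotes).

After op 1 (end): buf='UEDBDI' cursor=6
After op 2 (home): buf='UEDBDI' cursor=0
After op 3 (left): buf='UEDBDI' cursor=0
After op 4 (right): buf='UEDBDI' cursor=1
After op 5 (left): buf='UEDBDI' cursor=0
After op 6 (insert('G')): buf='GUEDBDI' cursor=1
After op 7 (select(0,5) replace("")): buf='DI' cursor=0
After op 8 (left): buf='DI' cursor=0
After op 9 (insert('M')): buf='MDI' cursor=1
After op 10 (left): buf='MDI' cursor=0
After op 11 (backspace): buf='MDI' cursor=0
After op 12 (right): buf='MDI' cursor=1

Answer: MDI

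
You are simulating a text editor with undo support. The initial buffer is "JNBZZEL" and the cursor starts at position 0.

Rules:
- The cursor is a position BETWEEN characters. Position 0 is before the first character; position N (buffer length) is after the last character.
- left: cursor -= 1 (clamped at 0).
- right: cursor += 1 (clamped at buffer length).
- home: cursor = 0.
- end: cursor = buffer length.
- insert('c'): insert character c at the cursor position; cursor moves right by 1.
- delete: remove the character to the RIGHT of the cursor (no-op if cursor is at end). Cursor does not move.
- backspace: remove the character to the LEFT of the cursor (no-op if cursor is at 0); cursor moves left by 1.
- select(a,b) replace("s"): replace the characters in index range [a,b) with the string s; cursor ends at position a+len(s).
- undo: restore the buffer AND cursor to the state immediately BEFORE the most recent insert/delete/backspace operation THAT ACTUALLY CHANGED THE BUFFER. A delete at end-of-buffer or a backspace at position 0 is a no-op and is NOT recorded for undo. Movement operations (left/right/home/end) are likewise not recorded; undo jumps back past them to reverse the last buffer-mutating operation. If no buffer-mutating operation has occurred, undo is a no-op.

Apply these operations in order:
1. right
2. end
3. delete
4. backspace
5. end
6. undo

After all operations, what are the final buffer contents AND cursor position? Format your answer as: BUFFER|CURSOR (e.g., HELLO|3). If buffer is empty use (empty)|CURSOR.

Answer: JNBZZEL|7

Derivation:
After op 1 (right): buf='JNBZZEL' cursor=1
After op 2 (end): buf='JNBZZEL' cursor=7
After op 3 (delete): buf='JNBZZEL' cursor=7
After op 4 (backspace): buf='JNBZZE' cursor=6
After op 5 (end): buf='JNBZZE' cursor=6
After op 6 (undo): buf='JNBZZEL' cursor=7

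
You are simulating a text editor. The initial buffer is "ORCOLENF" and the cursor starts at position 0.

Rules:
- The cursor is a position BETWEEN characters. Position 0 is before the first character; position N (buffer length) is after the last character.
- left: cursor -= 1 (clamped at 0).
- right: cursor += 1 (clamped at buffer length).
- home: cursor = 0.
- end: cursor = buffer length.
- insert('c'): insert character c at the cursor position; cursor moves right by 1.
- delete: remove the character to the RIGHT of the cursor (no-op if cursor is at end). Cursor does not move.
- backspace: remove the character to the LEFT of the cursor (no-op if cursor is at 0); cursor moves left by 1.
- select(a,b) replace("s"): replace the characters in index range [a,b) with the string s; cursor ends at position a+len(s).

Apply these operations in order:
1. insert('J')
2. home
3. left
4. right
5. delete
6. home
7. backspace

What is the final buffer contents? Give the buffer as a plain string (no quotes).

After op 1 (insert('J')): buf='JORCOLENF' cursor=1
After op 2 (home): buf='JORCOLENF' cursor=0
After op 3 (left): buf='JORCOLENF' cursor=0
After op 4 (right): buf='JORCOLENF' cursor=1
After op 5 (delete): buf='JRCOLENF' cursor=1
After op 6 (home): buf='JRCOLENF' cursor=0
After op 7 (backspace): buf='JRCOLENF' cursor=0

Answer: JRCOLENF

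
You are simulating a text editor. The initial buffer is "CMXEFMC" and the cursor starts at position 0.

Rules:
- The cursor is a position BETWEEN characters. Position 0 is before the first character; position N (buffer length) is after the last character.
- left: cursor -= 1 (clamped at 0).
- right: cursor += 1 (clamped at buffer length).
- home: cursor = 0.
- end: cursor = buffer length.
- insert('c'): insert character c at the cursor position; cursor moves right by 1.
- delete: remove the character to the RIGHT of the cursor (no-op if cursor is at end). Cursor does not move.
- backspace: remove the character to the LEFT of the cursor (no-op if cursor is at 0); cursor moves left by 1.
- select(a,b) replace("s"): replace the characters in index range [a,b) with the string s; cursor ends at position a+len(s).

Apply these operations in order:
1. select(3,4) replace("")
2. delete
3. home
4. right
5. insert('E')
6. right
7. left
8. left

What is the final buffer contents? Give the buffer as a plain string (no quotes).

Answer: CEMXMC

Derivation:
After op 1 (select(3,4) replace("")): buf='CMXFMC' cursor=3
After op 2 (delete): buf='CMXMC' cursor=3
After op 3 (home): buf='CMXMC' cursor=0
After op 4 (right): buf='CMXMC' cursor=1
After op 5 (insert('E')): buf='CEMXMC' cursor=2
After op 6 (right): buf='CEMXMC' cursor=3
After op 7 (left): buf='CEMXMC' cursor=2
After op 8 (left): buf='CEMXMC' cursor=1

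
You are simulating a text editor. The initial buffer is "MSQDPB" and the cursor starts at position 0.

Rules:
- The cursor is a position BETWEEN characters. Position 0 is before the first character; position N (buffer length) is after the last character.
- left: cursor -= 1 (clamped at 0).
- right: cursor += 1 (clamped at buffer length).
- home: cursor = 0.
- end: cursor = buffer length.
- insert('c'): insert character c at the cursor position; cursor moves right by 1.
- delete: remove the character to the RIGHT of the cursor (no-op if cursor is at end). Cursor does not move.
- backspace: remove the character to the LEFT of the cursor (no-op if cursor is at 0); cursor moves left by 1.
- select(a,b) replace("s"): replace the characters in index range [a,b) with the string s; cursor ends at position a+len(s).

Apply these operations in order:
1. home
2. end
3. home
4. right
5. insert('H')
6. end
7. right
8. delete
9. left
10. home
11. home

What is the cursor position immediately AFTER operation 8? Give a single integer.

Answer: 7

Derivation:
After op 1 (home): buf='MSQDPB' cursor=0
After op 2 (end): buf='MSQDPB' cursor=6
After op 3 (home): buf='MSQDPB' cursor=0
After op 4 (right): buf='MSQDPB' cursor=1
After op 5 (insert('H')): buf='MHSQDPB' cursor=2
After op 6 (end): buf='MHSQDPB' cursor=7
After op 7 (right): buf='MHSQDPB' cursor=7
After op 8 (delete): buf='MHSQDPB' cursor=7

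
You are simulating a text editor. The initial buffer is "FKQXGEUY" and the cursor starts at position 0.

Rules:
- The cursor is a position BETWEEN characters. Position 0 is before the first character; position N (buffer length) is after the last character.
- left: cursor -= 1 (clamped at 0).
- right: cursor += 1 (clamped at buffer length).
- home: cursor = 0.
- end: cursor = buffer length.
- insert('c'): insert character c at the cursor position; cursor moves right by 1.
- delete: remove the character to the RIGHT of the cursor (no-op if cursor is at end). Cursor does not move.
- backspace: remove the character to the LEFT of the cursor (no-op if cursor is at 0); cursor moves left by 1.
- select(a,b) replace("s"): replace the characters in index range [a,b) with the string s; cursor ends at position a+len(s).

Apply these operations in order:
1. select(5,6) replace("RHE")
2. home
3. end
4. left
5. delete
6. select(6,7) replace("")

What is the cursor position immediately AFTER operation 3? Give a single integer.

After op 1 (select(5,6) replace("RHE")): buf='FKQXGRHEUY' cursor=8
After op 2 (home): buf='FKQXGRHEUY' cursor=0
After op 3 (end): buf='FKQXGRHEUY' cursor=10

Answer: 10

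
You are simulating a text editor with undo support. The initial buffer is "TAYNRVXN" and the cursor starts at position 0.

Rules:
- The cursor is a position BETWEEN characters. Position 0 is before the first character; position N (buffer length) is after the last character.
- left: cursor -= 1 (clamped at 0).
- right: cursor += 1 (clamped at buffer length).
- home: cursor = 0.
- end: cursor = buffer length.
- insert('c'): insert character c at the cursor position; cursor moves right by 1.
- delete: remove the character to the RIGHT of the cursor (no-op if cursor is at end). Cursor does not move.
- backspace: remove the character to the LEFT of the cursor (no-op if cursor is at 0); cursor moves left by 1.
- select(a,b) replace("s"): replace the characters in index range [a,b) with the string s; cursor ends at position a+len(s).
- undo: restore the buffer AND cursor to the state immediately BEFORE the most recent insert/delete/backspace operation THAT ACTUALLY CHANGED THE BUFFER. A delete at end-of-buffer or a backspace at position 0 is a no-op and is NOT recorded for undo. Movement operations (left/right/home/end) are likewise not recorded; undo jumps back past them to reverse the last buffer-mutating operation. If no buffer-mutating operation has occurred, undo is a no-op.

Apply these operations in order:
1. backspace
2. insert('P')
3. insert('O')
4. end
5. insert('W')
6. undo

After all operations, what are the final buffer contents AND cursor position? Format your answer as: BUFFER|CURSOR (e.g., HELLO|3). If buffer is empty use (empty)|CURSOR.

After op 1 (backspace): buf='TAYNRVXN' cursor=0
After op 2 (insert('P')): buf='PTAYNRVXN' cursor=1
After op 3 (insert('O')): buf='POTAYNRVXN' cursor=2
After op 4 (end): buf='POTAYNRVXN' cursor=10
After op 5 (insert('W')): buf='POTAYNRVXNW' cursor=11
After op 6 (undo): buf='POTAYNRVXN' cursor=10

Answer: POTAYNRVXN|10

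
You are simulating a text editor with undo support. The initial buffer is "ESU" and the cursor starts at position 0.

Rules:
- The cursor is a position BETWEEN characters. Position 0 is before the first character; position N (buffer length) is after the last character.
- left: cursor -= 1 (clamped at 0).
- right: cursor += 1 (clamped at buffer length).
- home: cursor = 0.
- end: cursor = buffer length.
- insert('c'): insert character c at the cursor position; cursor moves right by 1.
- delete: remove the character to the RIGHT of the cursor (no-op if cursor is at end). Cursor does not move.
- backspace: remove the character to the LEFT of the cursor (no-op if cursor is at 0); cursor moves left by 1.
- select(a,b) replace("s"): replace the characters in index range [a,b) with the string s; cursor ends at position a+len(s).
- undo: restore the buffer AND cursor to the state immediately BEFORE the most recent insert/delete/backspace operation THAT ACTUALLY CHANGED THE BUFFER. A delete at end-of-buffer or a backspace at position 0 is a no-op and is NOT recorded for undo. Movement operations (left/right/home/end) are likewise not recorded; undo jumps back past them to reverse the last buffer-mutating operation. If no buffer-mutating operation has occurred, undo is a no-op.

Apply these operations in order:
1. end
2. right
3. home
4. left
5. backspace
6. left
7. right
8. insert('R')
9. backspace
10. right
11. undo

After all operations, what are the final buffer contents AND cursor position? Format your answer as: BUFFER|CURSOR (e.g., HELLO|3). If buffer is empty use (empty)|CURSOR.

Answer: ERSU|2

Derivation:
After op 1 (end): buf='ESU' cursor=3
After op 2 (right): buf='ESU' cursor=3
After op 3 (home): buf='ESU' cursor=0
After op 4 (left): buf='ESU' cursor=0
After op 5 (backspace): buf='ESU' cursor=0
After op 6 (left): buf='ESU' cursor=0
After op 7 (right): buf='ESU' cursor=1
After op 8 (insert('R')): buf='ERSU' cursor=2
After op 9 (backspace): buf='ESU' cursor=1
After op 10 (right): buf='ESU' cursor=2
After op 11 (undo): buf='ERSU' cursor=2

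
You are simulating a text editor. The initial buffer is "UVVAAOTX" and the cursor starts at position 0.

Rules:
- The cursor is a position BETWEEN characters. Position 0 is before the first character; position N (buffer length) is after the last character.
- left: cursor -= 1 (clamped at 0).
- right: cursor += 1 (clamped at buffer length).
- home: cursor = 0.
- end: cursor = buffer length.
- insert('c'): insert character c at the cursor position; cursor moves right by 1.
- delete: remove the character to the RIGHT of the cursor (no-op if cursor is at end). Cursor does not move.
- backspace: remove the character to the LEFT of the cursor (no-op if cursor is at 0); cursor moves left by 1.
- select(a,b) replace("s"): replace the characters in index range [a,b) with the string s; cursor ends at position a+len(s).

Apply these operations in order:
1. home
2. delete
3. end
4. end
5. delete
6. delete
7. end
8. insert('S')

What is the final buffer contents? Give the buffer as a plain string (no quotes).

Answer: VVAAOTXS

Derivation:
After op 1 (home): buf='UVVAAOTX' cursor=0
After op 2 (delete): buf='VVAAOTX' cursor=0
After op 3 (end): buf='VVAAOTX' cursor=7
After op 4 (end): buf='VVAAOTX' cursor=7
After op 5 (delete): buf='VVAAOTX' cursor=7
After op 6 (delete): buf='VVAAOTX' cursor=7
After op 7 (end): buf='VVAAOTX' cursor=7
After op 8 (insert('S')): buf='VVAAOTXS' cursor=8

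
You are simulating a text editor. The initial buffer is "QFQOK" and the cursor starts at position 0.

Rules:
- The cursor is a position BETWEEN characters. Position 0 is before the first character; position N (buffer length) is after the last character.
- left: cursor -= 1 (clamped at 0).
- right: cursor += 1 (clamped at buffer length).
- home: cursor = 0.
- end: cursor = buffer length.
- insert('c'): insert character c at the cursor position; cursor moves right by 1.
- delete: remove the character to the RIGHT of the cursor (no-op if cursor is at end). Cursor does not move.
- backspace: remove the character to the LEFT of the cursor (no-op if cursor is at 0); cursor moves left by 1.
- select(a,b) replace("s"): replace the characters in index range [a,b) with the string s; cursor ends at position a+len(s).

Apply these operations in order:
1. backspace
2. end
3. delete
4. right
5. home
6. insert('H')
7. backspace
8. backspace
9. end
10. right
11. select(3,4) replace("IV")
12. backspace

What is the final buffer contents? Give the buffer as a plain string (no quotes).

After op 1 (backspace): buf='QFQOK' cursor=0
After op 2 (end): buf='QFQOK' cursor=5
After op 3 (delete): buf='QFQOK' cursor=5
After op 4 (right): buf='QFQOK' cursor=5
After op 5 (home): buf='QFQOK' cursor=0
After op 6 (insert('H')): buf='HQFQOK' cursor=1
After op 7 (backspace): buf='QFQOK' cursor=0
After op 8 (backspace): buf='QFQOK' cursor=0
After op 9 (end): buf='QFQOK' cursor=5
After op 10 (right): buf='QFQOK' cursor=5
After op 11 (select(3,4) replace("IV")): buf='QFQIVK' cursor=5
After op 12 (backspace): buf='QFQIK' cursor=4

Answer: QFQIK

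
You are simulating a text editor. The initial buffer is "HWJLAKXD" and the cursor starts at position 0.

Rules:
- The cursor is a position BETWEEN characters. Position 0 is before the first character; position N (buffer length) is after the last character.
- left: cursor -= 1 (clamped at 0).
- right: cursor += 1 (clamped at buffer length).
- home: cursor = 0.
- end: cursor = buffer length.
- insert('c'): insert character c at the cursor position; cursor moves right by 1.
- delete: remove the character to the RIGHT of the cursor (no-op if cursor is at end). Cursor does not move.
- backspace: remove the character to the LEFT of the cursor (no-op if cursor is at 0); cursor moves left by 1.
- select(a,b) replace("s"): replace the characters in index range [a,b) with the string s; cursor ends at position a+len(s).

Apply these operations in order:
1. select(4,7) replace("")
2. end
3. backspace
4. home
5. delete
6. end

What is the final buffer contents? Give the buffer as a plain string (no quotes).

After op 1 (select(4,7) replace("")): buf='HWJLD' cursor=4
After op 2 (end): buf='HWJLD' cursor=5
After op 3 (backspace): buf='HWJL' cursor=4
After op 4 (home): buf='HWJL' cursor=0
After op 5 (delete): buf='WJL' cursor=0
After op 6 (end): buf='WJL' cursor=3

Answer: WJL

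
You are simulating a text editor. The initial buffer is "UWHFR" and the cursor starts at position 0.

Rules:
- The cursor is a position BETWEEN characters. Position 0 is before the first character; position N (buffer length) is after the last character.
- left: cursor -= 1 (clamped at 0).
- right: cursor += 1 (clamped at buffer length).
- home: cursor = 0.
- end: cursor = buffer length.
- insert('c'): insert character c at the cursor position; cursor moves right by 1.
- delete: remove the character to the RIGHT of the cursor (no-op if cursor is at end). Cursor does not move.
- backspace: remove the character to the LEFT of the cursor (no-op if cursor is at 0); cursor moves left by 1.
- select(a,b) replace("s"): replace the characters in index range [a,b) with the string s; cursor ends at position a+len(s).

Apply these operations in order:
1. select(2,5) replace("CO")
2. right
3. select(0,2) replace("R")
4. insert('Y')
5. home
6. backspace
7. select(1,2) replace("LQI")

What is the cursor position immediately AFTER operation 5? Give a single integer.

After op 1 (select(2,5) replace("CO")): buf='UWCO' cursor=4
After op 2 (right): buf='UWCO' cursor=4
After op 3 (select(0,2) replace("R")): buf='RCO' cursor=1
After op 4 (insert('Y')): buf='RYCO' cursor=2
After op 5 (home): buf='RYCO' cursor=0

Answer: 0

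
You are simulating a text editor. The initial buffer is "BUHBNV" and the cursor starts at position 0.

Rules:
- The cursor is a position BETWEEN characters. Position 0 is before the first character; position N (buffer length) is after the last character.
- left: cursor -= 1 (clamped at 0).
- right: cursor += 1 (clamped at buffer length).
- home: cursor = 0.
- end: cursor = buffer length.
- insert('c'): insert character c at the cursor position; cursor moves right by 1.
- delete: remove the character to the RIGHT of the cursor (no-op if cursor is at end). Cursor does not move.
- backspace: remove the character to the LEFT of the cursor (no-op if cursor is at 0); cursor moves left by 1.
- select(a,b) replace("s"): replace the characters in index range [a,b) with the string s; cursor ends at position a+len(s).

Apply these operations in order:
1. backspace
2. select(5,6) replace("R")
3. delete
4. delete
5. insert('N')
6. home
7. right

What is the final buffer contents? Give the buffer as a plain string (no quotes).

Answer: BUHBNRN

Derivation:
After op 1 (backspace): buf='BUHBNV' cursor=0
After op 2 (select(5,6) replace("R")): buf='BUHBNR' cursor=6
After op 3 (delete): buf='BUHBNR' cursor=6
After op 4 (delete): buf='BUHBNR' cursor=6
After op 5 (insert('N')): buf='BUHBNRN' cursor=7
After op 6 (home): buf='BUHBNRN' cursor=0
After op 7 (right): buf='BUHBNRN' cursor=1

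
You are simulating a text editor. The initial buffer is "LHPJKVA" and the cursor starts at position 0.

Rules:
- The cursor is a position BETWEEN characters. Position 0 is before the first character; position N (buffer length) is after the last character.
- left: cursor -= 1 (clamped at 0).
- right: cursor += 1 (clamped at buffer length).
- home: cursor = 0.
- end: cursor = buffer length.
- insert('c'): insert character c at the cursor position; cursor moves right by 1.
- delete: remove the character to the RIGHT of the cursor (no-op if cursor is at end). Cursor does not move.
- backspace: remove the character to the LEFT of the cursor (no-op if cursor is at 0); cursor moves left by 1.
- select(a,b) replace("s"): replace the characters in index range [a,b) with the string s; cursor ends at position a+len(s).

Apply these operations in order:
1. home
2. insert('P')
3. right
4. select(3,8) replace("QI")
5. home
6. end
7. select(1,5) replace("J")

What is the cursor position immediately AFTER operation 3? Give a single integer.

Answer: 2

Derivation:
After op 1 (home): buf='LHPJKVA' cursor=0
After op 2 (insert('P')): buf='PLHPJKVA' cursor=1
After op 3 (right): buf='PLHPJKVA' cursor=2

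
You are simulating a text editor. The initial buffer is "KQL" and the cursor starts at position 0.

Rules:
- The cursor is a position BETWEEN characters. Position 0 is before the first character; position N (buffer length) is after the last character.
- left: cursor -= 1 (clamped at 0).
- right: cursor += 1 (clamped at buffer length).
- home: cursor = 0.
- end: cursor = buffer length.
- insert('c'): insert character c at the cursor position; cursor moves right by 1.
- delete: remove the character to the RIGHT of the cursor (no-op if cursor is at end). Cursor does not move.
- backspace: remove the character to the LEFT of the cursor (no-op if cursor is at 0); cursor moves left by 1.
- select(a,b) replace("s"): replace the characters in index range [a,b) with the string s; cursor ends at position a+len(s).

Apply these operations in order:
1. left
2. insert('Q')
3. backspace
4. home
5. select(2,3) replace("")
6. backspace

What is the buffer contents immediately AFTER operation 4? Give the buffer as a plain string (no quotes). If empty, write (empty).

Answer: KQL

Derivation:
After op 1 (left): buf='KQL' cursor=0
After op 2 (insert('Q')): buf='QKQL' cursor=1
After op 3 (backspace): buf='KQL' cursor=0
After op 4 (home): buf='KQL' cursor=0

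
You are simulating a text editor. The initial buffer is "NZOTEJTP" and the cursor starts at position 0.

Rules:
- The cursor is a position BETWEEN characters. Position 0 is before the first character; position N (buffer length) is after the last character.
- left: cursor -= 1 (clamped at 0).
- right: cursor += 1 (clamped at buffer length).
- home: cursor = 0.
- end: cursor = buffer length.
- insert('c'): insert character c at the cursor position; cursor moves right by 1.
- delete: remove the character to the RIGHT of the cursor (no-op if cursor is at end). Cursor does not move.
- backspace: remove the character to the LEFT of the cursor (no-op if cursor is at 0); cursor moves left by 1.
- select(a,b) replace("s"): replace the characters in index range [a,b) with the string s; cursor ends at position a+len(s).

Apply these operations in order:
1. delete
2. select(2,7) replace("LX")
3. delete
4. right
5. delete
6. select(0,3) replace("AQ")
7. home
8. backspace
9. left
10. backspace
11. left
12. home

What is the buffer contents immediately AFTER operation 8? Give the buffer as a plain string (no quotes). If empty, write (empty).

Answer: AQX

Derivation:
After op 1 (delete): buf='ZOTEJTP' cursor=0
After op 2 (select(2,7) replace("LX")): buf='ZOLX' cursor=4
After op 3 (delete): buf='ZOLX' cursor=4
After op 4 (right): buf='ZOLX' cursor=4
After op 5 (delete): buf='ZOLX' cursor=4
After op 6 (select(0,3) replace("AQ")): buf='AQX' cursor=2
After op 7 (home): buf='AQX' cursor=0
After op 8 (backspace): buf='AQX' cursor=0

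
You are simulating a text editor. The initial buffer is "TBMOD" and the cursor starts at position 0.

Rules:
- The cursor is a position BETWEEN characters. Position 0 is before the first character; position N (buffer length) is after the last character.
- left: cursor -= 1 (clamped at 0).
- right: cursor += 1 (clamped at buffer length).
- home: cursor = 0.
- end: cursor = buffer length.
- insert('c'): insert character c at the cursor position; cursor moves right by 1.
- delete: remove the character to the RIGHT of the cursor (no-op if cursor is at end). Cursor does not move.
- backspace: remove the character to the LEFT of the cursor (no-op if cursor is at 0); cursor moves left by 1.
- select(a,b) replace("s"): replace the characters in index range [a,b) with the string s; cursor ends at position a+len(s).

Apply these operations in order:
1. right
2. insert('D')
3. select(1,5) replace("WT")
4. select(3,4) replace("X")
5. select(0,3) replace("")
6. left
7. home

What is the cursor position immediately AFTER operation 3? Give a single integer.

Answer: 3

Derivation:
After op 1 (right): buf='TBMOD' cursor=1
After op 2 (insert('D')): buf='TDBMOD' cursor=2
After op 3 (select(1,5) replace("WT")): buf='TWTD' cursor=3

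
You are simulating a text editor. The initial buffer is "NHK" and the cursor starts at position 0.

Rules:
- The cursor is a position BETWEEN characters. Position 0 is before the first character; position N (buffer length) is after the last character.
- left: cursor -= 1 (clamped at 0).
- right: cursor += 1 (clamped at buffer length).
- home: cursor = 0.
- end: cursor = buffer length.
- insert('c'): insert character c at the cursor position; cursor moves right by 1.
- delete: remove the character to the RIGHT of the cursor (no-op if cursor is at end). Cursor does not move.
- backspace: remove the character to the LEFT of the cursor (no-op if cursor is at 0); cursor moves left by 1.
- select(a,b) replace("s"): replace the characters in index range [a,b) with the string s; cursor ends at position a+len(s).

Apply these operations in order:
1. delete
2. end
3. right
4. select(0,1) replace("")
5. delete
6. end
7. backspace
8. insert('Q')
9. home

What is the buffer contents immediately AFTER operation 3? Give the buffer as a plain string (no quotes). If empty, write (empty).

After op 1 (delete): buf='HK' cursor=0
After op 2 (end): buf='HK' cursor=2
After op 3 (right): buf='HK' cursor=2

Answer: HK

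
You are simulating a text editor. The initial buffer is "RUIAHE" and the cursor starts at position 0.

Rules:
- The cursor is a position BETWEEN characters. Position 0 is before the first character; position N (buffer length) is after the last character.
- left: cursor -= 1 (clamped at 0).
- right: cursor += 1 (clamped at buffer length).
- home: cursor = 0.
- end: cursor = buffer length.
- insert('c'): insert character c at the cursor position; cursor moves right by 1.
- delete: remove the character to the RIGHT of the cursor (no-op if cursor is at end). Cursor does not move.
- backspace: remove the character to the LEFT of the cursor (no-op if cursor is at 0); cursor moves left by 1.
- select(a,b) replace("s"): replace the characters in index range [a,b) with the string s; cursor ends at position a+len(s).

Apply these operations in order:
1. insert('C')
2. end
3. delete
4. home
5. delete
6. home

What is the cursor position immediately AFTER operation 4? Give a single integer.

After op 1 (insert('C')): buf='CRUIAHE' cursor=1
After op 2 (end): buf='CRUIAHE' cursor=7
After op 3 (delete): buf='CRUIAHE' cursor=7
After op 4 (home): buf='CRUIAHE' cursor=0

Answer: 0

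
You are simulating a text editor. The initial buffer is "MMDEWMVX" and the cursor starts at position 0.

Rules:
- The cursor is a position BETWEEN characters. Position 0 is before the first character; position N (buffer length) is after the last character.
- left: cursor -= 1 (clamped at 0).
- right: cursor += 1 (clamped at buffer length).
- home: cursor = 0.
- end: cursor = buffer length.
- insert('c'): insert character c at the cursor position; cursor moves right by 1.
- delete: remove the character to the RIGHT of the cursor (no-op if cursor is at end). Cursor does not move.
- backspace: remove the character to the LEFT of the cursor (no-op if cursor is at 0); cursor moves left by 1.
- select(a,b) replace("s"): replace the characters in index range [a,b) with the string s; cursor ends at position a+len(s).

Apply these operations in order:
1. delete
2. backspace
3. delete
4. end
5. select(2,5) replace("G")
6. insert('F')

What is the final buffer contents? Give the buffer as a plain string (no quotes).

Answer: DEGFX

Derivation:
After op 1 (delete): buf='MDEWMVX' cursor=0
After op 2 (backspace): buf='MDEWMVX' cursor=0
After op 3 (delete): buf='DEWMVX' cursor=0
After op 4 (end): buf='DEWMVX' cursor=6
After op 5 (select(2,5) replace("G")): buf='DEGX' cursor=3
After op 6 (insert('F')): buf='DEGFX' cursor=4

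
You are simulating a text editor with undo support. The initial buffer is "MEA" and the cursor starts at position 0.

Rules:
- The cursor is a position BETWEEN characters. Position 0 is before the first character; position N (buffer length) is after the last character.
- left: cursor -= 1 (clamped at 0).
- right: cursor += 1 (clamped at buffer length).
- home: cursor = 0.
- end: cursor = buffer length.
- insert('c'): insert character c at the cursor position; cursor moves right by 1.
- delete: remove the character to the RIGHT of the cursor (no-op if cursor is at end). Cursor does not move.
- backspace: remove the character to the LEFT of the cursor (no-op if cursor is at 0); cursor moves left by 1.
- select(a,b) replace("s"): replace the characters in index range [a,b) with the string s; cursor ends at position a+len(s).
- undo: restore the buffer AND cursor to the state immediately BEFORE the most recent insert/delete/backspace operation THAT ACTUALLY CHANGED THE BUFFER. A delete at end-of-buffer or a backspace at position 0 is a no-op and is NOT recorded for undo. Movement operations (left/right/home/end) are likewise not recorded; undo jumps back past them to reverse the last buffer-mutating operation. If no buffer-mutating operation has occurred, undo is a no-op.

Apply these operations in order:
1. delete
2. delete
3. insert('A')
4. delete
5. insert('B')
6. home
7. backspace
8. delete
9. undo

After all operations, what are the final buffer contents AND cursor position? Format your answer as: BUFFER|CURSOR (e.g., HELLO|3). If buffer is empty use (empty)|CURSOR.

Answer: AB|0

Derivation:
After op 1 (delete): buf='EA' cursor=0
After op 2 (delete): buf='A' cursor=0
After op 3 (insert('A')): buf='AA' cursor=1
After op 4 (delete): buf='A' cursor=1
After op 5 (insert('B')): buf='AB' cursor=2
After op 6 (home): buf='AB' cursor=0
After op 7 (backspace): buf='AB' cursor=0
After op 8 (delete): buf='B' cursor=0
After op 9 (undo): buf='AB' cursor=0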